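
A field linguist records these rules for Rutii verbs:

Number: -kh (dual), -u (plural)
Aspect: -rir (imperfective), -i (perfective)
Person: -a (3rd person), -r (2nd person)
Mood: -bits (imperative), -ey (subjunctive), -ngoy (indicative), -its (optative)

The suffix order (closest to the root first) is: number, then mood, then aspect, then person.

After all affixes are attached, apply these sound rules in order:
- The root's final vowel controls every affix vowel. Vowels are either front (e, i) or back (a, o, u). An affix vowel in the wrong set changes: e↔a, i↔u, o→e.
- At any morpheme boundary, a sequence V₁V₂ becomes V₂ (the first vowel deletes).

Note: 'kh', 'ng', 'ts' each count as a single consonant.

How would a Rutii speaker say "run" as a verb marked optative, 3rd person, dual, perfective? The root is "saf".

safkhutsa

Attach number dual -kh → safkh.
Attach mood optative -its → safkhits.
Attach aspect perfective -i → safkhitsi.
Attach person 3rd person -a → safkhitsia.
Apply vowel harmony: safkhitsia → safkhutsua.
Apply vowel deletion: safkhutsua → safkhutsa.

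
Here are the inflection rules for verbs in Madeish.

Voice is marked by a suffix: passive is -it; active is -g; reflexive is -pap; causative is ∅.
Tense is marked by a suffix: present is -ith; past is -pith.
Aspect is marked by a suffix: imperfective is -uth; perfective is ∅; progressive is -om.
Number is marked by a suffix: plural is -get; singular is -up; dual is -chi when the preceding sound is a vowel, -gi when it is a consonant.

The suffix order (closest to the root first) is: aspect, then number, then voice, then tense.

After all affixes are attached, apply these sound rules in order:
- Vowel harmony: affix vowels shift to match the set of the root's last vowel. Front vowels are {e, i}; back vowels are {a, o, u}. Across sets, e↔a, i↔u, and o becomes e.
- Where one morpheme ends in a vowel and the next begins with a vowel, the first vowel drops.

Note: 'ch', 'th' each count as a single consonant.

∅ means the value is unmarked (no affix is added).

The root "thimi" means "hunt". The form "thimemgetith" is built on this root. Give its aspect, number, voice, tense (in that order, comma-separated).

progressive, plural, causative, present

Segment: thimi-om-get-ith.
aspect: -om → progressive.
number: -get → plural.
voice: ∅ → causative.
tense: -ith → present.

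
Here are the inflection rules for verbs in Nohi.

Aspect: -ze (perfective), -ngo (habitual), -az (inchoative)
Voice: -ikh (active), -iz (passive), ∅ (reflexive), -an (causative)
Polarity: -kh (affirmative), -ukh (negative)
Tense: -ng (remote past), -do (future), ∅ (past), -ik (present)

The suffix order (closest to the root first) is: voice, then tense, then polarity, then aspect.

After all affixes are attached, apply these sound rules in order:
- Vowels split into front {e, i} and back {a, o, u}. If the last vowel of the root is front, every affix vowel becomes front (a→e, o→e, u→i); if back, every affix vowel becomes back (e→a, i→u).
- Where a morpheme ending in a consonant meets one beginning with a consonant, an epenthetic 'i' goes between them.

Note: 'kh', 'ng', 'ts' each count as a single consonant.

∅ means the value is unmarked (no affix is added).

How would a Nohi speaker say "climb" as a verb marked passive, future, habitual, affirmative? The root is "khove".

khoveizidekhinge

Attach voice passive -iz → khoveiz.
Attach tense future -do → khoveizdo.
Attach polarity affirmative -kh → khoveizdokh.
Attach aspect habitual -ngo → khoveizdokhngo.
Apply vowel harmony: khoveizdokhngo → khoveizdekhnge.
Apply epenthesis: khoveizdekhnge → khoveizidekhinge.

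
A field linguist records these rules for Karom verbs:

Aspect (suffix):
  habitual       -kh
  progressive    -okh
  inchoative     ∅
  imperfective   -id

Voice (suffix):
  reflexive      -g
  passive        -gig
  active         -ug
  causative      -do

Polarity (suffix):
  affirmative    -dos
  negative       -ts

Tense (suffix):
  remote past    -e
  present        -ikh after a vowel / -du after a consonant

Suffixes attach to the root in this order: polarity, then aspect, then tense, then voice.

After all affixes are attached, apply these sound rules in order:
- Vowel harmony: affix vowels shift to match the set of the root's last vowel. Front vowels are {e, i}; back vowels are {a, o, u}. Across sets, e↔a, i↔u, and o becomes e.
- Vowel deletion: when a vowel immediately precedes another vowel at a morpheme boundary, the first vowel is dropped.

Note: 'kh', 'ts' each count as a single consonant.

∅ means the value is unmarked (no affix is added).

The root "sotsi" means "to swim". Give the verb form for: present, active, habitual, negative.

Attach polarity negative -ts → sotsits.
Attach aspect habitual -kh → sotsitskh.
Attach tense present -du (after consonant 'kh') → sotsitskhdu.
Attach voice active -ug → sotsitskhduug.
Apply vowel harmony: sotsitskhduug → sotsitskhdiig.
Apply vowel deletion: sotsitskhdiig → sotsitskhdig.

sotsitskhdig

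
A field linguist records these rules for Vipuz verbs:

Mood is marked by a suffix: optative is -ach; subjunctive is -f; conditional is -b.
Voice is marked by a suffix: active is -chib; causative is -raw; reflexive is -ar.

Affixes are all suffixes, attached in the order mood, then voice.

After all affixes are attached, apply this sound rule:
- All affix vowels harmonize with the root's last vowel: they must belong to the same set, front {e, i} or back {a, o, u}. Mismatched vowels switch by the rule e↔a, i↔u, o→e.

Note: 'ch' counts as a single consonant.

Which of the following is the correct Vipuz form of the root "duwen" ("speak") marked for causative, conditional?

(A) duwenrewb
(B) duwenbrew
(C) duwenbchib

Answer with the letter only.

Attach mood conditional -b → duwenb.
Attach voice causative -raw → duwenbraw.
Apply vowel harmony: duwenbraw → duwenbrew.
So the correct form is duwenbrew, option (B).
(C) duwenbchib is wrong: it uses active instead of causative for voice.
(A) duwenrewb is wrong: it has the affixes in the wrong order.

B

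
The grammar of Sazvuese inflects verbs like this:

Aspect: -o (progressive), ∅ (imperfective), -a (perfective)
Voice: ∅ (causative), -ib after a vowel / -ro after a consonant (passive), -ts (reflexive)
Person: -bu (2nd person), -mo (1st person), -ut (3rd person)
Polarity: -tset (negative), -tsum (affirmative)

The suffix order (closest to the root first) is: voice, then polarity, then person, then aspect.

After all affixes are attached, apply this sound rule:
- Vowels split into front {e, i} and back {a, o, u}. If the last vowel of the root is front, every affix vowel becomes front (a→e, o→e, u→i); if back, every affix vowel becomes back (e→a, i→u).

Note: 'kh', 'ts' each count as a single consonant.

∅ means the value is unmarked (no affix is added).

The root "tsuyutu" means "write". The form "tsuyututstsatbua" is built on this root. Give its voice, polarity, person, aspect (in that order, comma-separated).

Segment: tsuyutu-ts-tset-bu-a.
voice: -ts → reflexive.
polarity: -tset → negative.
person: -bu → 2nd person.
aspect: -a → perfective.

reflexive, negative, 2nd person, perfective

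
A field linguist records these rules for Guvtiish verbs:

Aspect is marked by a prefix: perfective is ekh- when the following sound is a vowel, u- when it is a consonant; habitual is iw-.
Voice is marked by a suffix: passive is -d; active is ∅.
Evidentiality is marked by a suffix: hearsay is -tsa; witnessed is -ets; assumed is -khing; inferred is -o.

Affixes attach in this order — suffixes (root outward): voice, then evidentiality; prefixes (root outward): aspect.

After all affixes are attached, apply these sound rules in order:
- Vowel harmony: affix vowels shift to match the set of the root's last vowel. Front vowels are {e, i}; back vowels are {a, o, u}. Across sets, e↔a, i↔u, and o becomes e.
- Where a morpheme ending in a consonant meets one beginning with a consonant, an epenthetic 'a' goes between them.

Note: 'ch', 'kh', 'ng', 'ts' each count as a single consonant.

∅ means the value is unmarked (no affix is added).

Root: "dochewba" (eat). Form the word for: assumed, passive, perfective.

udochewbadakhung

Attach voice passive -d → dochewbad.
Attach evidentiality assumed -khing → dochewbadkhing.
Attach aspect perfective u- (before consonant 'd') → udochewbadkhing.
Apply vowel harmony: udochewbadkhing → udochewbadkhung.
Apply epenthesis: udochewbadkhung → udochewbadakhung.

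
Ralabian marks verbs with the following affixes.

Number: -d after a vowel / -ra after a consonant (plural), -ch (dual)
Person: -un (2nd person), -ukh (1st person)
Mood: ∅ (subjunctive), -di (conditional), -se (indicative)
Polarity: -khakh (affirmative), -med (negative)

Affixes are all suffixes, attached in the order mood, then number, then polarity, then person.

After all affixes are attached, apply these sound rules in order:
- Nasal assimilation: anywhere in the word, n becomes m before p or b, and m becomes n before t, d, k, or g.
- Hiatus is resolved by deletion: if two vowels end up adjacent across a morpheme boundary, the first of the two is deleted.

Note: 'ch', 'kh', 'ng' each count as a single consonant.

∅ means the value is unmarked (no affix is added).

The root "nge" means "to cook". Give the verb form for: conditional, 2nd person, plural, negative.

Attach mood conditional -di → ngedi.
Attach number plural -d (after vowel 'i') → ngedid.
Attach polarity negative -med → ngedidmed.
Attach person 2nd person -un → ngedidmedun.
Nasal assimilation: no change.
Vowel deletion: no change.

ngedidmedun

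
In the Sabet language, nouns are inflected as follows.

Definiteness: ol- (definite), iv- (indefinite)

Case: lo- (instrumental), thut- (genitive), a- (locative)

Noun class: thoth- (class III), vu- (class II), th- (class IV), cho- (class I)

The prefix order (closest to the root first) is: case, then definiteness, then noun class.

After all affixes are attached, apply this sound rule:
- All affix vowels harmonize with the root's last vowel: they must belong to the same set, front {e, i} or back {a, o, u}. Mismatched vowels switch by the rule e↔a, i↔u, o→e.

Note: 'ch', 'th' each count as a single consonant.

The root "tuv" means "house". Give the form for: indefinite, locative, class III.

Attach case locative a- → atuv.
Attach definiteness indefinite iv- → ivatuv.
Attach noun class class III thoth- → thothivatuv.
Apply vowel harmony: thothivatuv → thothuvatuv.

thothuvatuv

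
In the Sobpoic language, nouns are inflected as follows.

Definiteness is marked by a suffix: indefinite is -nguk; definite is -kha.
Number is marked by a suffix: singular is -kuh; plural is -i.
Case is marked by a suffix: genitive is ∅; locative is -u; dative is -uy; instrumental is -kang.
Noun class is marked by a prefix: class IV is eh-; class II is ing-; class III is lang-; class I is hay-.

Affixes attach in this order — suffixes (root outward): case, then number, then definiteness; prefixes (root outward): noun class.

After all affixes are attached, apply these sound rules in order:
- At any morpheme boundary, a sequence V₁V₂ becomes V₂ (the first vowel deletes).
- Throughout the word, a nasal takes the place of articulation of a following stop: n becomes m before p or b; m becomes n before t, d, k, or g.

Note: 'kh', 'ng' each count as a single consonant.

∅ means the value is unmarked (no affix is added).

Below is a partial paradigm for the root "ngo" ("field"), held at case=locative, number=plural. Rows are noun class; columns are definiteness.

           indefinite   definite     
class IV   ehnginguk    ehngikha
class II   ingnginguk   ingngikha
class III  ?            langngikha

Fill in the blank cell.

Attach case locative -u → ngou.
Attach number plural -i → ngoui.
Attach noun class class III lang- → langngoui.
Attach definiteness indefinite -nguk → langngouinguk.
Apply vowel deletion: langngouinguk → langnginguk.
Nasal assimilation: no change.

langnginguk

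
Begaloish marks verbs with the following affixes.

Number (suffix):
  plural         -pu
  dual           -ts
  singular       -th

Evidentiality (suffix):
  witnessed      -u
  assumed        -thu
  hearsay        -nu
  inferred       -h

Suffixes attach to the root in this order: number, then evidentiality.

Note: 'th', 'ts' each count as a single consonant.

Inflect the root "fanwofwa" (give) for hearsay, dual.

Attach number dual -ts → fanwofwats.
Attach evidentiality hearsay -nu → fanwofwatsnu.

fanwofwatsnu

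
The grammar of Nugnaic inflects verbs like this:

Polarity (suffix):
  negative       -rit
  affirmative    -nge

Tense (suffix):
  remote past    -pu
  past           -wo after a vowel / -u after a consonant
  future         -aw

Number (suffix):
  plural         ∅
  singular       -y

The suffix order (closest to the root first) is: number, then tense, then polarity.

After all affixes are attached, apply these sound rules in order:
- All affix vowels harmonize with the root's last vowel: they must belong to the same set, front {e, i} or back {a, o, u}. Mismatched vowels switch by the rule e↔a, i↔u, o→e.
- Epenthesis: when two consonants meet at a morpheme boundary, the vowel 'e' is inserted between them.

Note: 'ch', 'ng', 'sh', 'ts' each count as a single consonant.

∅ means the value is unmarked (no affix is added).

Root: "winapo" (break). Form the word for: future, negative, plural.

number = plural: zero marking, form stays winapo.
Attach tense future -aw → winapoaw.
Attach polarity negative -rit → winapoawrit.
Apply vowel harmony: winapoawrit → winapoawrut.
Apply epenthesis: winapoawrut → winapoawerut.

winapoawerut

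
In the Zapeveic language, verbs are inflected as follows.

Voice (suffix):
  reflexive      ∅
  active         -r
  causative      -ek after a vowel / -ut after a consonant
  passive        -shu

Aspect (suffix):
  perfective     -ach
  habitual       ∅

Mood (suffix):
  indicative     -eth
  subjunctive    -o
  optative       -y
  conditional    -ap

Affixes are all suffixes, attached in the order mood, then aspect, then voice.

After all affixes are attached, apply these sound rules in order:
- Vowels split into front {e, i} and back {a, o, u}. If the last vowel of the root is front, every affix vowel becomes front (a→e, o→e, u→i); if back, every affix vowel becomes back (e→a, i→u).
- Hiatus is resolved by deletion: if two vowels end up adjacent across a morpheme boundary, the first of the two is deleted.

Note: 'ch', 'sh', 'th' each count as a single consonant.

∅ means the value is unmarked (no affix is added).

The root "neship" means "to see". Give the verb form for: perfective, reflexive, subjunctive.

neshipech

Attach mood subjunctive -o → neshipo.
Attach aspect perfective -ach → neshipoach.
voice = reflexive: zero marking, form stays neshipoach.
Apply vowel harmony: neshipoach → neshipeech.
Apply vowel deletion: neshipeech → neshipech.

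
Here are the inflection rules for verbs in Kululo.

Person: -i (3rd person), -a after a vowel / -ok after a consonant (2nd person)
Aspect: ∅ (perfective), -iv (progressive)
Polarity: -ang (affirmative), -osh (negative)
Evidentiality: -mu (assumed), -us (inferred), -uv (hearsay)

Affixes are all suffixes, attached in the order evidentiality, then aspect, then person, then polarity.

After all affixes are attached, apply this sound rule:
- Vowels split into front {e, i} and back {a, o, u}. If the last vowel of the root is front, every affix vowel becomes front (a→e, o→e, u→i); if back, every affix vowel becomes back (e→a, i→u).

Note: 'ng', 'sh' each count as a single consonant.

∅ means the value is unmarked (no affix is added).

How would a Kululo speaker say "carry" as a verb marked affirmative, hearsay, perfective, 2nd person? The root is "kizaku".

kizakuuvokang

Attach evidentiality hearsay -uv → kizakuuv.
aspect = perfective: zero marking, form stays kizakuuv.
Attach person 2nd person -ok (after consonant 'v') → kizakuuvok.
Attach polarity affirmative -ang → kizakuuvokang.
Vowel harmony: no change.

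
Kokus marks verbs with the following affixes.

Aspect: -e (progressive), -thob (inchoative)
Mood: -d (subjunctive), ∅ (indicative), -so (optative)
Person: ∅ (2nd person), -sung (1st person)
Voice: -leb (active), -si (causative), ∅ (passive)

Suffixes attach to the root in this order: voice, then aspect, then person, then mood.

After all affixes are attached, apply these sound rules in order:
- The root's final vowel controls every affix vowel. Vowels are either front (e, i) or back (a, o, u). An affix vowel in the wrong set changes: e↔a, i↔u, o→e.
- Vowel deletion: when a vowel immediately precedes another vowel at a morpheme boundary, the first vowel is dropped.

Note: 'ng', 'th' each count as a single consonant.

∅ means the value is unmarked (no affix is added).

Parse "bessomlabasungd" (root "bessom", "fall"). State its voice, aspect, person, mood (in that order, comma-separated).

active, progressive, 1st person, subjunctive

Segment: bessom-leb-e-sung-d.
voice: -leb → active.
aspect: -e → progressive.
person: -sung → 1st person.
mood: -d → subjunctive.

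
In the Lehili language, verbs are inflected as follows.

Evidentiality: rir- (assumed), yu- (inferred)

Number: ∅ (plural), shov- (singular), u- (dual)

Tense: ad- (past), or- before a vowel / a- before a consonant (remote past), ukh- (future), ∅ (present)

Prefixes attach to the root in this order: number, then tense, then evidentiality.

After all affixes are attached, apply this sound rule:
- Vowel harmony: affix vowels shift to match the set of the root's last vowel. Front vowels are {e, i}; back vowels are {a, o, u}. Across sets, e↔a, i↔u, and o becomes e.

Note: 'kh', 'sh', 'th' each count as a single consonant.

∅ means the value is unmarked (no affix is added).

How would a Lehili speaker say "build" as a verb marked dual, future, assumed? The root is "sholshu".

rurukhusholshu

Attach number dual u- → usholshu.
Attach tense future ukh- → ukhusholshu.
Attach evidentiality assumed rir- → rirukhusholshu.
Apply vowel harmony: rirukhusholshu → rurukhusholshu.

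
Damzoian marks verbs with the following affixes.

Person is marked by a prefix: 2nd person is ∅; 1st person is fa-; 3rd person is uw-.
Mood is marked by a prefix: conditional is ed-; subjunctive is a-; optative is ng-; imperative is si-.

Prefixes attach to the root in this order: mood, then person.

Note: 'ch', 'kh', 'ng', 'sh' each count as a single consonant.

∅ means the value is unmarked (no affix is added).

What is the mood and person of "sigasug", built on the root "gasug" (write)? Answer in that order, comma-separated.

imperative, 2nd person

Segment: si-gasug.
mood: si- → imperative.
person: ∅ → 2nd person.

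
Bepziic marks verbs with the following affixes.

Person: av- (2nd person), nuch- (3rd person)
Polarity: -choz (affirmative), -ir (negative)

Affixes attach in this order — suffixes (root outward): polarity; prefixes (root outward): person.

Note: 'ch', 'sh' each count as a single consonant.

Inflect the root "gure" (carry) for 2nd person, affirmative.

Attach polarity affirmative -choz → gurechoz.
Attach person 2nd person av- → avgurechoz.

avgurechoz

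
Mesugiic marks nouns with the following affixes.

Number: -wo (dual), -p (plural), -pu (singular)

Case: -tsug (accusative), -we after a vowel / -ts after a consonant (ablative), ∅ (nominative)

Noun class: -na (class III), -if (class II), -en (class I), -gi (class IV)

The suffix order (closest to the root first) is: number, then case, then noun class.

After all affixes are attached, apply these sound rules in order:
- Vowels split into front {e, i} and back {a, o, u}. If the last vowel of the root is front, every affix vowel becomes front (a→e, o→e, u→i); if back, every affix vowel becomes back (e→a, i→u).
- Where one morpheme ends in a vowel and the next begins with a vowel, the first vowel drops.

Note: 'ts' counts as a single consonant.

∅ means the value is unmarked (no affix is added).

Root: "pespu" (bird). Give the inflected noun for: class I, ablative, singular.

pespupuwan

Attach number singular -pu → pespupu.
Attach case ablative -we (after vowel 'u') → pespupuwe.
Attach noun class class I -en → pespupuween.
Apply vowel harmony: pespupuween → pespupuwaan.
Apply vowel deletion: pespupuwaan → pespupuwan.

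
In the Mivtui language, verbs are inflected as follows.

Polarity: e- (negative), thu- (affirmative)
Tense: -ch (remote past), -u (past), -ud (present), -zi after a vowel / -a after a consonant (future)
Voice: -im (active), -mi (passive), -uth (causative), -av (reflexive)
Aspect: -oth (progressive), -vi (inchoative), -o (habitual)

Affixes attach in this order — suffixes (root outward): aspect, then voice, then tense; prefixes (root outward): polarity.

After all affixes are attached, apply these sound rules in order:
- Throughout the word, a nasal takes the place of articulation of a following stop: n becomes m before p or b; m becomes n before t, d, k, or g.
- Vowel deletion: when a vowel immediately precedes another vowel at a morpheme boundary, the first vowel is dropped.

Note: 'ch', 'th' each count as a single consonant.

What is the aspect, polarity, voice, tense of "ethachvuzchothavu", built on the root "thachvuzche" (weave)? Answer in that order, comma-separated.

progressive, negative, reflexive, past

Segment: e-thachvuzche-oth-av-u.
aspect: -oth → progressive.
polarity: e- → negative.
voice: -av → reflexive.
tense: -u → past.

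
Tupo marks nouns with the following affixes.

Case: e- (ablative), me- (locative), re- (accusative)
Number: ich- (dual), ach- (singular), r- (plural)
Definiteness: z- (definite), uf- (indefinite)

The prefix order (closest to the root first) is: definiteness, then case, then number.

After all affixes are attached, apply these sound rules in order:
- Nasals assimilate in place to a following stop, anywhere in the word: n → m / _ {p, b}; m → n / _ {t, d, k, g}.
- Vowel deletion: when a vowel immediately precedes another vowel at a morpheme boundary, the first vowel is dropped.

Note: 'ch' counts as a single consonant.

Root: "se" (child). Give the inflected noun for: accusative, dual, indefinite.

ichrufse

Attach definiteness indefinite uf- → ufse.
Attach case accusative re- → reufse.
Attach number dual ich- → ichreufse.
Nasal assimilation: no change.
Apply vowel deletion: ichreufse → ichrufse.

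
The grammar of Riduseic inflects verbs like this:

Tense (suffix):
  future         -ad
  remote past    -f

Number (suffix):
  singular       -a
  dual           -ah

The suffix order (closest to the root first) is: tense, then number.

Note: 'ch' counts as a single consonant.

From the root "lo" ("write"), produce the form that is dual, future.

Attach tense future -ad → load.
Attach number dual -ah → loadah.

loadah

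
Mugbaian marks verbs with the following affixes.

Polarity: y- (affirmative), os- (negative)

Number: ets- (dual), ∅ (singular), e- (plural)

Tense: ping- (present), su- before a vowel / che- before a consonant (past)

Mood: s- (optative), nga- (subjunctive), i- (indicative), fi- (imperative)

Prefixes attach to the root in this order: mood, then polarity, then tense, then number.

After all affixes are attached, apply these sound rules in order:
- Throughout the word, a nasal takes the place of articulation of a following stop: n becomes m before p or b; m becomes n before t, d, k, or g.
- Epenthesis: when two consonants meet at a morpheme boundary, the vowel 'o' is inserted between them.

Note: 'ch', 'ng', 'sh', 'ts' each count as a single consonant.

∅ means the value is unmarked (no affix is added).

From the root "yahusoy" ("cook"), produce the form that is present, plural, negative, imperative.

epingosofiyahusoy

Attach mood imperative fi- → fiyahusoy.
Attach polarity negative os- → osfiyahusoy.
Attach tense present ping- → pingosfiyahusoy.
Attach number plural e- → epingosfiyahusoy.
Nasal assimilation: no change.
Apply epenthesis: epingosfiyahusoy → epingosofiyahusoy.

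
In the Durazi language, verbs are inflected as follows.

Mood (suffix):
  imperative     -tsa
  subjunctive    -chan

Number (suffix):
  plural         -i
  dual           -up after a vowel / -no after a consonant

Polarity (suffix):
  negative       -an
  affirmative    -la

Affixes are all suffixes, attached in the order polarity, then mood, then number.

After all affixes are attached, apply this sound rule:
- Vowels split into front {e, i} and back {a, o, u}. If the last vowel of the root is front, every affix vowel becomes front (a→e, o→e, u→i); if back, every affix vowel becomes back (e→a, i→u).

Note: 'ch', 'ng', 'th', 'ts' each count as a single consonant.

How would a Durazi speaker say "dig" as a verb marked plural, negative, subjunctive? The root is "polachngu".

polachnguanchanu

Attach polarity negative -an → polachnguan.
Attach mood subjunctive -chan → polachnguanchan.
Attach number plural -i → polachnguanchani.
Apply vowel harmony: polachnguanchani → polachnguanchanu.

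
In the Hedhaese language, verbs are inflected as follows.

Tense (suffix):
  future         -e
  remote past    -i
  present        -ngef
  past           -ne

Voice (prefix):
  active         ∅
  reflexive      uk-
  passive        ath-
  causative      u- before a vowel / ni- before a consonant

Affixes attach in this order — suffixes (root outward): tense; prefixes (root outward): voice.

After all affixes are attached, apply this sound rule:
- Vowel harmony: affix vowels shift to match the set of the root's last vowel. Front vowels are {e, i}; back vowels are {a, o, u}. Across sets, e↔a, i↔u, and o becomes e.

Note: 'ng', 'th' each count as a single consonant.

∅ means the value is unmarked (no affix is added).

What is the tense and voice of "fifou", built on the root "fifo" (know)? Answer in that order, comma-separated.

Segment: fifo-i.
tense: -i → remote past.
voice: ∅ → active.

remote past, active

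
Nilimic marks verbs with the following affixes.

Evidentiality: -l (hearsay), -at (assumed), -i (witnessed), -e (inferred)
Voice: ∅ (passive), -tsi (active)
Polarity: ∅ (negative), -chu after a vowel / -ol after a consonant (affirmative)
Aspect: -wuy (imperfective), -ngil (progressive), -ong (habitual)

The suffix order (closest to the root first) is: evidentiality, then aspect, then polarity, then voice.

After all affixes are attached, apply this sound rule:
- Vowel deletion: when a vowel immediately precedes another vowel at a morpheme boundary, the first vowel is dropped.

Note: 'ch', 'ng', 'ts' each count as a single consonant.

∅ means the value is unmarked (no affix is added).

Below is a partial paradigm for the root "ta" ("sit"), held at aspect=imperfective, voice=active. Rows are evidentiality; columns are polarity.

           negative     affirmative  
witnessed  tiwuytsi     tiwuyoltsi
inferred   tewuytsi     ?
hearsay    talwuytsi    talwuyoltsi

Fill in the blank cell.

tewuyoltsi

Attach evidentiality inferred -e → tae.
Attach aspect imperfective -wuy → taewuy.
Attach polarity affirmative -ol (after consonant 'y') → taewuyol.
Attach voice active -tsi → taewuyoltsi.
Apply vowel deletion: taewuyoltsi → tewuyoltsi.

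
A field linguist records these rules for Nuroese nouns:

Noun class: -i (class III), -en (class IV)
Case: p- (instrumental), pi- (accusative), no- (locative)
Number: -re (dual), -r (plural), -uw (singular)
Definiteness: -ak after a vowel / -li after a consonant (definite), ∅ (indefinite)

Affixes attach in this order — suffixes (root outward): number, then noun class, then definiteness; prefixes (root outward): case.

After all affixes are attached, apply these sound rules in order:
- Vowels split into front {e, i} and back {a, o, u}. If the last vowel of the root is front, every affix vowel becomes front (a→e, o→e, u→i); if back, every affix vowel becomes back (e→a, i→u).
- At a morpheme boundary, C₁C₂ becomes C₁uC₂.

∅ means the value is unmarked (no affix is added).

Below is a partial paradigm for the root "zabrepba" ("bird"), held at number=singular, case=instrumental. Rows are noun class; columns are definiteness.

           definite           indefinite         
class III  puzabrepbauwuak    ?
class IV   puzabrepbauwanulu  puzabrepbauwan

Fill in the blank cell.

Attach number singular -uw → zabrepbauw.
Attach case instrumental p- → pzabrepbauw.
Attach noun class class III -i → pzabrepbauwi.
definiteness = indefinite: zero marking, form stays pzabrepbauwi.
Apply vowel harmony: pzabrepbauwi → pzabrepbauwu.
Apply epenthesis: pzabrepbauwu → puzabrepbauwu.

puzabrepbauwu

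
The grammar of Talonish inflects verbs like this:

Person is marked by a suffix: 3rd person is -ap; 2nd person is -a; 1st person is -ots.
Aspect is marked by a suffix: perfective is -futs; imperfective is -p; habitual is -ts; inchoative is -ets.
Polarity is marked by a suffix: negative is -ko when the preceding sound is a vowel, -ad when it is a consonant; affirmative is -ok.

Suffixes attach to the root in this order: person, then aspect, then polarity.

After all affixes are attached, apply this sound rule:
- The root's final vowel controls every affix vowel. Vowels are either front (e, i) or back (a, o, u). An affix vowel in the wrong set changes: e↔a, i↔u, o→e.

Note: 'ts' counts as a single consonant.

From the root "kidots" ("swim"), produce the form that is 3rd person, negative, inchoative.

kidotsapatsad

Attach person 3rd person -ap → kidotsap.
Attach aspect inchoative -ets → kidotsapets.
Attach polarity negative -ad (after consonant 'ts') → kidotsapetsad.
Apply vowel harmony: kidotsapetsad → kidotsapatsad.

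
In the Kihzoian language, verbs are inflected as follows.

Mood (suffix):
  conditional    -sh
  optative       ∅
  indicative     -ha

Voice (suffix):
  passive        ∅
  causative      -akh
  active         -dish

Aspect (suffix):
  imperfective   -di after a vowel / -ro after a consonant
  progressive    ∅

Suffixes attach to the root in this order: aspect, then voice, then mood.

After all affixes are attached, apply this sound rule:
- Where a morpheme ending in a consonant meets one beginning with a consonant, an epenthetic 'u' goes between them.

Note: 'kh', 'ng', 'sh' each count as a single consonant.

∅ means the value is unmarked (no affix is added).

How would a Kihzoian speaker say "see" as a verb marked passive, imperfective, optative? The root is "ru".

rudi

Attach aspect imperfective -di (after vowel 'u') → rudi.
voice = passive: zero marking, form stays rudi.
mood = optative: zero marking, form stays rudi.
Epenthesis: no change.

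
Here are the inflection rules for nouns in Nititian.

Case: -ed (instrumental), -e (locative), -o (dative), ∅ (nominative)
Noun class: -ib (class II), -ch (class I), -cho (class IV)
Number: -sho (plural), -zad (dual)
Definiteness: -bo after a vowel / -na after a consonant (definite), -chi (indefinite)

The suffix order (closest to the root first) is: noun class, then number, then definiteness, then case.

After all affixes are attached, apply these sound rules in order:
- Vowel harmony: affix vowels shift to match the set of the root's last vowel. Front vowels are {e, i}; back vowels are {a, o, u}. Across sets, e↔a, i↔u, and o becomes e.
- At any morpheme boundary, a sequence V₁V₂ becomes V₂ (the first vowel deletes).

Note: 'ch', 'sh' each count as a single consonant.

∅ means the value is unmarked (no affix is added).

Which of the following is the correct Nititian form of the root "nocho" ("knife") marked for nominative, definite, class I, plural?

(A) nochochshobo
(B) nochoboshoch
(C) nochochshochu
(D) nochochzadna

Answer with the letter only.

A

Attach noun class class I -ch → nochoch.
Attach number plural -sho → nochochsho.
Attach definiteness definite -bo (after vowel 'o') → nochochshobo.
case = nominative: zero marking, form stays nochochshobo.
Vowel harmony: no change.
Vowel deletion: no change.
So the correct form is nochochshobo, option (A).
(D) nochochzadna is wrong: it uses dual instead of plural for number.
(C) nochochshochu is wrong: it uses indefinite instead of definite for definiteness.
(B) nochoboshoch is wrong: it has the affixes in the wrong order.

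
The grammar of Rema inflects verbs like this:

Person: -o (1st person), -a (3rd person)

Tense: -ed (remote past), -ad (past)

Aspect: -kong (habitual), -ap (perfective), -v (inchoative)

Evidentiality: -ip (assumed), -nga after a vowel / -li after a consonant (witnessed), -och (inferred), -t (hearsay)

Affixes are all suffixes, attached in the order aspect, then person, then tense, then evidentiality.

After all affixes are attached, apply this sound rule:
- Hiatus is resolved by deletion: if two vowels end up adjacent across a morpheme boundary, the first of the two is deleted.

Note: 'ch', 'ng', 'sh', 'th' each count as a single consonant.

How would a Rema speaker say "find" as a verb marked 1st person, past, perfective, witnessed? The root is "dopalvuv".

dopalvuvapadli

Attach aspect perfective -ap → dopalvuvap.
Attach person 1st person -o → dopalvuvapo.
Attach tense past -ad → dopalvuvapoad.
Attach evidentiality witnessed -li (after consonant 'd') → dopalvuvapoadli.
Apply vowel deletion: dopalvuvapoadli → dopalvuvapadli.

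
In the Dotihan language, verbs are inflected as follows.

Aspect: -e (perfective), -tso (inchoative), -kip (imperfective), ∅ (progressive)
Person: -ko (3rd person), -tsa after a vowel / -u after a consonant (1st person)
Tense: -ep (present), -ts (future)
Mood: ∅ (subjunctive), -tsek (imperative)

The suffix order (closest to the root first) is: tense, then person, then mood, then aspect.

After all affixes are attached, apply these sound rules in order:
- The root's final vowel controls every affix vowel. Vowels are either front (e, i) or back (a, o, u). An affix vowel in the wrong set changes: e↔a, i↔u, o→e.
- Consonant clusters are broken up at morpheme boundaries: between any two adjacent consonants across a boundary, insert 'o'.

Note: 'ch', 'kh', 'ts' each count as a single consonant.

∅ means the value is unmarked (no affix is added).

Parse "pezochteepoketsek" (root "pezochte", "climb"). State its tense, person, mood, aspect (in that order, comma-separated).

Segment: pezochte-ep-ko-tsek.
tense: -ep → present.
person: -ko → 3rd person.
mood: -tsek → imperative.
aspect: ∅ → progressive.

present, 3rd person, imperative, progressive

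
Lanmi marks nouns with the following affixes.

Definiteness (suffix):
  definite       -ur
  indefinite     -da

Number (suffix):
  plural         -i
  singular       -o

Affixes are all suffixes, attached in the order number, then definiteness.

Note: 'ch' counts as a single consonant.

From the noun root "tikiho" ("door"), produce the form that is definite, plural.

tikihoiur

Attach number plural -i → tikihoi.
Attach definiteness definite -ur → tikihoiur.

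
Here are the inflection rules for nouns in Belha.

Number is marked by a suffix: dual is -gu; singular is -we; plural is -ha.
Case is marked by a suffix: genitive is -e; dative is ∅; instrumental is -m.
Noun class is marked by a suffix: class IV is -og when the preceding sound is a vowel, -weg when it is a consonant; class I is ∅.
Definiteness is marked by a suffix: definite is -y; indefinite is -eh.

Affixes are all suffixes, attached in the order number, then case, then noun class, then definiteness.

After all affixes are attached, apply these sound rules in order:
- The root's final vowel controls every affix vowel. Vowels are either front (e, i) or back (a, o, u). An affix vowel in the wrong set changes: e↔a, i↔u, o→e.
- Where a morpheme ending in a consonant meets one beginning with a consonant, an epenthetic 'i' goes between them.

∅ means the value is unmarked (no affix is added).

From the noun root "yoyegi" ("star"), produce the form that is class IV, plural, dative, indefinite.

Attach number plural -ha → yoyegiha.
case = dative: zero marking, form stays yoyegiha.
Attach noun class class IV -og (after vowel 'a') → yoyegihaog.
Attach definiteness indefinite -eh → yoyegihaogeh.
Apply vowel harmony: yoyegihaogeh → yoyegiheegeh.
Epenthesis: no change.

yoyegiheegeh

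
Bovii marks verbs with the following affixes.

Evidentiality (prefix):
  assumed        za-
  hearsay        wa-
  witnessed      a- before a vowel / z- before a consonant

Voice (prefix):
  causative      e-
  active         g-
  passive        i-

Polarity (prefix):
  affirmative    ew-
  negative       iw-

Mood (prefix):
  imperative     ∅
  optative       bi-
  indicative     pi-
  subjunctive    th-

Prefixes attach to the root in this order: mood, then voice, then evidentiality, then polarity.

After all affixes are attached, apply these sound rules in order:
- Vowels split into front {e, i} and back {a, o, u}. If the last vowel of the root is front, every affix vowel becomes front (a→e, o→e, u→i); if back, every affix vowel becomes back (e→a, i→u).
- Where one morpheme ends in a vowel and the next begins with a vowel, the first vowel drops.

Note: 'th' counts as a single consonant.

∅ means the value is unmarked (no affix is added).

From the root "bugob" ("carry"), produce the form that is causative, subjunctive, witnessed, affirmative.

awathbugob

Attach mood subjunctive th- → thbugob.
Attach voice causative e- → ethbugob.
Attach evidentiality witnessed a- (before vowel 'e') → aethbugob.
Attach polarity affirmative ew- → ewaethbugob.
Apply vowel harmony: ewaethbugob → awaathbugob.
Apply vowel deletion: awaathbugob → awathbugob.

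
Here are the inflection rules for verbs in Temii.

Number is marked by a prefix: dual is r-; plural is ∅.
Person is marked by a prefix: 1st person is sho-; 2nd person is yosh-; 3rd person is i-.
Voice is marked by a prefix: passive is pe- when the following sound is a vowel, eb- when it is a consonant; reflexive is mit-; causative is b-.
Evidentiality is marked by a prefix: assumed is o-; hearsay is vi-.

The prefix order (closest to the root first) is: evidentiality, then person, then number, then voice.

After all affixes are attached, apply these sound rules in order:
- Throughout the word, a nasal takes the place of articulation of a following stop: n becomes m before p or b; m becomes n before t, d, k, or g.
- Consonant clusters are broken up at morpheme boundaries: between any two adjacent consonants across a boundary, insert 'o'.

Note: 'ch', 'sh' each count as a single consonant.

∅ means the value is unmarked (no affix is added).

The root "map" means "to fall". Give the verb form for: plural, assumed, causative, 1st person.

Attach evidentiality assumed o- → omap.
Attach person 1st person sho- → shoomap.
number = plural: zero marking, form stays shoomap.
Attach voice causative b- → bshoomap.
Nasal assimilation: no change.
Apply epenthesis: bshoomap → boshoomap.

boshoomap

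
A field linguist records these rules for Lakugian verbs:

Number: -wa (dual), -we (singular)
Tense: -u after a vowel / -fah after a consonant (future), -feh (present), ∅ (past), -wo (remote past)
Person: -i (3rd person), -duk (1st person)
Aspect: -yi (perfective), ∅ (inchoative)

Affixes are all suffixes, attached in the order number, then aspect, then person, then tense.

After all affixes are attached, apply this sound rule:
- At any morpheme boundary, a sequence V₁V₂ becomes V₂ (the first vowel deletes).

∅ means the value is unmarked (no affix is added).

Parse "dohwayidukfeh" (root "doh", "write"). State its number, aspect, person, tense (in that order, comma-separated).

Segment: doh-wa-yi-duk-feh.
number: -wa → dual.
aspect: -yi → perfective.
person: -duk → 1st person.
tense: -feh → present.

dual, perfective, 1st person, present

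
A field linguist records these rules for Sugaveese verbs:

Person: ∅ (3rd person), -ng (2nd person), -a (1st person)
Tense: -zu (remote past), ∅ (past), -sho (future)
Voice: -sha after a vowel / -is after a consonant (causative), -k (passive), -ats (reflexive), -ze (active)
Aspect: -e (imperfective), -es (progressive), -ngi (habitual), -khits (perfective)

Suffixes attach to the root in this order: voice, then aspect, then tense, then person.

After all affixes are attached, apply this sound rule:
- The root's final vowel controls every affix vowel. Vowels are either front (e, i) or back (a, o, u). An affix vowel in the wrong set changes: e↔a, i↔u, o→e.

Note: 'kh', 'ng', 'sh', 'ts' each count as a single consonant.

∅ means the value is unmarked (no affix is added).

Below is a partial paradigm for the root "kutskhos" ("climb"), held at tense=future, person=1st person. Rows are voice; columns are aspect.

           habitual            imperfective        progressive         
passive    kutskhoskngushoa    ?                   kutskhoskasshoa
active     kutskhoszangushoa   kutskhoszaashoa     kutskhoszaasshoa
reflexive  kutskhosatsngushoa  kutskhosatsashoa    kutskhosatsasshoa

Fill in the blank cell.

Attach voice passive -k → kutskhosk.
Attach aspect imperfective -e → kutskhoske.
Attach tense future -sho → kutskhoskesho.
Attach person 1st person -a → kutskhoskeshoa.
Apply vowel harmony: kutskhoskeshoa → kutskhoskashoa.

kutskhoskashoa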